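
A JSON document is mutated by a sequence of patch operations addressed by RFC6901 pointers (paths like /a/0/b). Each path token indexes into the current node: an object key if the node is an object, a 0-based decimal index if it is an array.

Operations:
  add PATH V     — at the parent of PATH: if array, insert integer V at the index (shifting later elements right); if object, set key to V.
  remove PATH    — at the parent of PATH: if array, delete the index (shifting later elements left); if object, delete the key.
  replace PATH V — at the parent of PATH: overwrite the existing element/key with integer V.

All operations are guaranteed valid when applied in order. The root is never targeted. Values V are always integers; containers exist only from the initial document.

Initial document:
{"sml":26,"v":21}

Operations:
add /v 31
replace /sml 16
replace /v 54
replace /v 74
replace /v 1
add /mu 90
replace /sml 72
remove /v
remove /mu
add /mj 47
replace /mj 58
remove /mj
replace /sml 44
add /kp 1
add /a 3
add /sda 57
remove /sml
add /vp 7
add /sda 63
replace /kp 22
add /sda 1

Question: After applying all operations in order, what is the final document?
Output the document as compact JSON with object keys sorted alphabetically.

Answer: {"a":3,"kp":22,"sda":1,"vp":7}

Derivation:
After op 1 (add /v 31): {"sml":26,"v":31}
After op 2 (replace /sml 16): {"sml":16,"v":31}
After op 3 (replace /v 54): {"sml":16,"v":54}
After op 4 (replace /v 74): {"sml":16,"v":74}
After op 5 (replace /v 1): {"sml":16,"v":1}
After op 6 (add /mu 90): {"mu":90,"sml":16,"v":1}
After op 7 (replace /sml 72): {"mu":90,"sml":72,"v":1}
After op 8 (remove /v): {"mu":90,"sml":72}
After op 9 (remove /mu): {"sml":72}
After op 10 (add /mj 47): {"mj":47,"sml":72}
After op 11 (replace /mj 58): {"mj":58,"sml":72}
After op 12 (remove /mj): {"sml":72}
After op 13 (replace /sml 44): {"sml":44}
After op 14 (add /kp 1): {"kp":1,"sml":44}
After op 15 (add /a 3): {"a":3,"kp":1,"sml":44}
After op 16 (add /sda 57): {"a":3,"kp":1,"sda":57,"sml":44}
After op 17 (remove /sml): {"a":3,"kp":1,"sda":57}
After op 18 (add /vp 7): {"a":3,"kp":1,"sda":57,"vp":7}
After op 19 (add /sda 63): {"a":3,"kp":1,"sda":63,"vp":7}
After op 20 (replace /kp 22): {"a":3,"kp":22,"sda":63,"vp":7}
After op 21 (add /sda 1): {"a":3,"kp":22,"sda":1,"vp":7}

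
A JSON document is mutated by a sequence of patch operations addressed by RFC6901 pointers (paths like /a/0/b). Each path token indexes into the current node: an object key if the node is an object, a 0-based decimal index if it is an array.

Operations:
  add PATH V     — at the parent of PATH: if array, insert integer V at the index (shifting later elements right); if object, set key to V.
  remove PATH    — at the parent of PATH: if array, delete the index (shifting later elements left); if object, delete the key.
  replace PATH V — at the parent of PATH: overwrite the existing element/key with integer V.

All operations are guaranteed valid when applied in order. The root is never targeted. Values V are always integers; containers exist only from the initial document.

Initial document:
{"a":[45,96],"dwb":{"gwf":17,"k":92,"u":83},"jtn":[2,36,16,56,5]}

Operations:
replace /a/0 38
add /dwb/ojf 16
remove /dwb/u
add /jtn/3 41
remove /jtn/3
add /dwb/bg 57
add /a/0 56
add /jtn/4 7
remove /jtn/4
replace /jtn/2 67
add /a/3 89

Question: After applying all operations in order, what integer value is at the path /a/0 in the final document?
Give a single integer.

Answer: 56

Derivation:
After op 1 (replace /a/0 38): {"a":[38,96],"dwb":{"gwf":17,"k":92,"u":83},"jtn":[2,36,16,56,5]}
After op 2 (add /dwb/ojf 16): {"a":[38,96],"dwb":{"gwf":17,"k":92,"ojf":16,"u":83},"jtn":[2,36,16,56,5]}
After op 3 (remove /dwb/u): {"a":[38,96],"dwb":{"gwf":17,"k":92,"ojf":16},"jtn":[2,36,16,56,5]}
After op 4 (add /jtn/3 41): {"a":[38,96],"dwb":{"gwf":17,"k":92,"ojf":16},"jtn":[2,36,16,41,56,5]}
After op 5 (remove /jtn/3): {"a":[38,96],"dwb":{"gwf":17,"k":92,"ojf":16},"jtn":[2,36,16,56,5]}
After op 6 (add /dwb/bg 57): {"a":[38,96],"dwb":{"bg":57,"gwf":17,"k":92,"ojf":16},"jtn":[2,36,16,56,5]}
After op 7 (add /a/0 56): {"a":[56,38,96],"dwb":{"bg":57,"gwf":17,"k":92,"ojf":16},"jtn":[2,36,16,56,5]}
After op 8 (add /jtn/4 7): {"a":[56,38,96],"dwb":{"bg":57,"gwf":17,"k":92,"ojf":16},"jtn":[2,36,16,56,7,5]}
After op 9 (remove /jtn/4): {"a":[56,38,96],"dwb":{"bg":57,"gwf":17,"k":92,"ojf":16},"jtn":[2,36,16,56,5]}
After op 10 (replace /jtn/2 67): {"a":[56,38,96],"dwb":{"bg":57,"gwf":17,"k":92,"ojf":16},"jtn":[2,36,67,56,5]}
After op 11 (add /a/3 89): {"a":[56,38,96,89],"dwb":{"bg":57,"gwf":17,"k":92,"ojf":16},"jtn":[2,36,67,56,5]}
Value at /a/0: 56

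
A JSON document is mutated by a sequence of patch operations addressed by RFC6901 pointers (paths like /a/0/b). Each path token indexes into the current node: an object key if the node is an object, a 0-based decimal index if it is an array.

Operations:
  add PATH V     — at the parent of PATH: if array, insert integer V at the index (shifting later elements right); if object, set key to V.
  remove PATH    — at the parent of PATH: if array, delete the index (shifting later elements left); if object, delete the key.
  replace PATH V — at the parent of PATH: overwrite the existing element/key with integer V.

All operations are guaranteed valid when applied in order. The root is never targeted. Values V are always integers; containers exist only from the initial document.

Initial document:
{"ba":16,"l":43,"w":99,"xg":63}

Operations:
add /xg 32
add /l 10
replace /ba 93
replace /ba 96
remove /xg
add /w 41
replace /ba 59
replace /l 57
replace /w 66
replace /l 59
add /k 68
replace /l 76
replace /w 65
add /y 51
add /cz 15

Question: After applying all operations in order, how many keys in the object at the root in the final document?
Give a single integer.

After op 1 (add /xg 32): {"ba":16,"l":43,"w":99,"xg":32}
After op 2 (add /l 10): {"ba":16,"l":10,"w":99,"xg":32}
After op 3 (replace /ba 93): {"ba":93,"l":10,"w":99,"xg":32}
After op 4 (replace /ba 96): {"ba":96,"l":10,"w":99,"xg":32}
After op 5 (remove /xg): {"ba":96,"l":10,"w":99}
After op 6 (add /w 41): {"ba":96,"l":10,"w":41}
After op 7 (replace /ba 59): {"ba":59,"l":10,"w":41}
After op 8 (replace /l 57): {"ba":59,"l":57,"w":41}
After op 9 (replace /w 66): {"ba":59,"l":57,"w":66}
After op 10 (replace /l 59): {"ba":59,"l":59,"w":66}
After op 11 (add /k 68): {"ba":59,"k":68,"l":59,"w":66}
After op 12 (replace /l 76): {"ba":59,"k":68,"l":76,"w":66}
After op 13 (replace /w 65): {"ba":59,"k":68,"l":76,"w":65}
After op 14 (add /y 51): {"ba":59,"k":68,"l":76,"w":65,"y":51}
After op 15 (add /cz 15): {"ba":59,"cz":15,"k":68,"l":76,"w":65,"y":51}
Size at the root: 6

Answer: 6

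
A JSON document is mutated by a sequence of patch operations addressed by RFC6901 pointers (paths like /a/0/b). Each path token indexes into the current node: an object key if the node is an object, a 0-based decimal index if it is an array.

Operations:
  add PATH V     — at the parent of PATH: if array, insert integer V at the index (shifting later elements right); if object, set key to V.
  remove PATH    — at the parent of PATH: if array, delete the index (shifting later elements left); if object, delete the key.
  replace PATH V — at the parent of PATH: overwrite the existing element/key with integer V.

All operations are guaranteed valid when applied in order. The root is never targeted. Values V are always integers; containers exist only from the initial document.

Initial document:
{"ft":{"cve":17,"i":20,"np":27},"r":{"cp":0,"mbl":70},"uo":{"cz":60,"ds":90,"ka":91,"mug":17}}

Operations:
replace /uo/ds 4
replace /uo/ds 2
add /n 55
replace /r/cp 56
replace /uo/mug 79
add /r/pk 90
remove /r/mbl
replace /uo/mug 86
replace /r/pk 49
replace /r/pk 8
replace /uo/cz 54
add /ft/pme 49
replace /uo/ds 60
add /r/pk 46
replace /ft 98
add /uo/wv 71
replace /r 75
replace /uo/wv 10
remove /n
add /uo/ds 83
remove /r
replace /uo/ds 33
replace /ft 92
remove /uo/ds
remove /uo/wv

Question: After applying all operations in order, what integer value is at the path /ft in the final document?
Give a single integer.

Answer: 92

Derivation:
After op 1 (replace /uo/ds 4): {"ft":{"cve":17,"i":20,"np":27},"r":{"cp":0,"mbl":70},"uo":{"cz":60,"ds":4,"ka":91,"mug":17}}
After op 2 (replace /uo/ds 2): {"ft":{"cve":17,"i":20,"np":27},"r":{"cp":0,"mbl":70},"uo":{"cz":60,"ds":2,"ka":91,"mug":17}}
After op 3 (add /n 55): {"ft":{"cve":17,"i":20,"np":27},"n":55,"r":{"cp":0,"mbl":70},"uo":{"cz":60,"ds":2,"ka":91,"mug":17}}
After op 4 (replace /r/cp 56): {"ft":{"cve":17,"i":20,"np":27},"n":55,"r":{"cp":56,"mbl":70},"uo":{"cz":60,"ds":2,"ka":91,"mug":17}}
After op 5 (replace /uo/mug 79): {"ft":{"cve":17,"i":20,"np":27},"n":55,"r":{"cp":56,"mbl":70},"uo":{"cz":60,"ds":2,"ka":91,"mug":79}}
After op 6 (add /r/pk 90): {"ft":{"cve":17,"i":20,"np":27},"n":55,"r":{"cp":56,"mbl":70,"pk":90},"uo":{"cz":60,"ds":2,"ka":91,"mug":79}}
After op 7 (remove /r/mbl): {"ft":{"cve":17,"i":20,"np":27},"n":55,"r":{"cp":56,"pk":90},"uo":{"cz":60,"ds":2,"ka":91,"mug":79}}
After op 8 (replace /uo/mug 86): {"ft":{"cve":17,"i":20,"np":27},"n":55,"r":{"cp":56,"pk":90},"uo":{"cz":60,"ds":2,"ka":91,"mug":86}}
After op 9 (replace /r/pk 49): {"ft":{"cve":17,"i":20,"np":27},"n":55,"r":{"cp":56,"pk":49},"uo":{"cz":60,"ds":2,"ka":91,"mug":86}}
After op 10 (replace /r/pk 8): {"ft":{"cve":17,"i":20,"np":27},"n":55,"r":{"cp":56,"pk":8},"uo":{"cz":60,"ds":2,"ka":91,"mug":86}}
After op 11 (replace /uo/cz 54): {"ft":{"cve":17,"i":20,"np":27},"n":55,"r":{"cp":56,"pk":8},"uo":{"cz":54,"ds":2,"ka":91,"mug":86}}
After op 12 (add /ft/pme 49): {"ft":{"cve":17,"i":20,"np":27,"pme":49},"n":55,"r":{"cp":56,"pk":8},"uo":{"cz":54,"ds":2,"ka":91,"mug":86}}
After op 13 (replace /uo/ds 60): {"ft":{"cve":17,"i":20,"np":27,"pme":49},"n":55,"r":{"cp":56,"pk":8},"uo":{"cz":54,"ds":60,"ka":91,"mug":86}}
After op 14 (add /r/pk 46): {"ft":{"cve":17,"i":20,"np":27,"pme":49},"n":55,"r":{"cp":56,"pk":46},"uo":{"cz":54,"ds":60,"ka":91,"mug":86}}
After op 15 (replace /ft 98): {"ft":98,"n":55,"r":{"cp":56,"pk":46},"uo":{"cz":54,"ds":60,"ka":91,"mug":86}}
After op 16 (add /uo/wv 71): {"ft":98,"n":55,"r":{"cp":56,"pk":46},"uo":{"cz":54,"ds":60,"ka":91,"mug":86,"wv":71}}
After op 17 (replace /r 75): {"ft":98,"n":55,"r":75,"uo":{"cz":54,"ds":60,"ka":91,"mug":86,"wv":71}}
After op 18 (replace /uo/wv 10): {"ft":98,"n":55,"r":75,"uo":{"cz":54,"ds":60,"ka":91,"mug":86,"wv":10}}
After op 19 (remove /n): {"ft":98,"r":75,"uo":{"cz":54,"ds":60,"ka":91,"mug":86,"wv":10}}
After op 20 (add /uo/ds 83): {"ft":98,"r":75,"uo":{"cz":54,"ds":83,"ka":91,"mug":86,"wv":10}}
After op 21 (remove /r): {"ft":98,"uo":{"cz":54,"ds":83,"ka":91,"mug":86,"wv":10}}
After op 22 (replace /uo/ds 33): {"ft":98,"uo":{"cz":54,"ds":33,"ka":91,"mug":86,"wv":10}}
After op 23 (replace /ft 92): {"ft":92,"uo":{"cz":54,"ds":33,"ka":91,"mug":86,"wv":10}}
After op 24 (remove /uo/ds): {"ft":92,"uo":{"cz":54,"ka":91,"mug":86,"wv":10}}
After op 25 (remove /uo/wv): {"ft":92,"uo":{"cz":54,"ka":91,"mug":86}}
Value at /ft: 92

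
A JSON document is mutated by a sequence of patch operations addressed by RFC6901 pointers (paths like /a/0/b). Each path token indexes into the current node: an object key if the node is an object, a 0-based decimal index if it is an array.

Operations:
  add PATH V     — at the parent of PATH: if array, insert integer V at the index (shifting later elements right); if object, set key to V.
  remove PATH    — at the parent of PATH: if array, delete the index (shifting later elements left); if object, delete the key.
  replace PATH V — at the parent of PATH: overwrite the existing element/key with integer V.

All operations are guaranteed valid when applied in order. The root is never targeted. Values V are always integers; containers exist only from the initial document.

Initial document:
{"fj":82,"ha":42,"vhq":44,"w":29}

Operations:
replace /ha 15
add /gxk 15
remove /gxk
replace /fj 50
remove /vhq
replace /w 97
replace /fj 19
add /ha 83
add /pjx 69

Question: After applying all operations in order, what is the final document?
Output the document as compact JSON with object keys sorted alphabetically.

Answer: {"fj":19,"ha":83,"pjx":69,"w":97}

Derivation:
After op 1 (replace /ha 15): {"fj":82,"ha":15,"vhq":44,"w":29}
After op 2 (add /gxk 15): {"fj":82,"gxk":15,"ha":15,"vhq":44,"w":29}
After op 3 (remove /gxk): {"fj":82,"ha":15,"vhq":44,"w":29}
After op 4 (replace /fj 50): {"fj":50,"ha":15,"vhq":44,"w":29}
After op 5 (remove /vhq): {"fj":50,"ha":15,"w":29}
After op 6 (replace /w 97): {"fj":50,"ha":15,"w":97}
After op 7 (replace /fj 19): {"fj":19,"ha":15,"w":97}
After op 8 (add /ha 83): {"fj":19,"ha":83,"w":97}
After op 9 (add /pjx 69): {"fj":19,"ha":83,"pjx":69,"w":97}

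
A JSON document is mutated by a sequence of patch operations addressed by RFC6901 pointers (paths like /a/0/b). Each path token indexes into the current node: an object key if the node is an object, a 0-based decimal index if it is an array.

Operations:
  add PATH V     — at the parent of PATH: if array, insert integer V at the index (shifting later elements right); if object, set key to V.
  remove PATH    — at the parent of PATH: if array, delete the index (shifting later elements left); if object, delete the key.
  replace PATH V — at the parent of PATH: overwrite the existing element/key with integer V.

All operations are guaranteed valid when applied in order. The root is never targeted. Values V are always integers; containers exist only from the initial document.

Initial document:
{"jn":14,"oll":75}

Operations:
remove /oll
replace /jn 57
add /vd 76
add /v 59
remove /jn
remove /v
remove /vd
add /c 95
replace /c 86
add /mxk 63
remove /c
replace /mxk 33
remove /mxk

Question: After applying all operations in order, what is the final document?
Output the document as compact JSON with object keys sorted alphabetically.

Answer: {}

Derivation:
After op 1 (remove /oll): {"jn":14}
After op 2 (replace /jn 57): {"jn":57}
After op 3 (add /vd 76): {"jn":57,"vd":76}
After op 4 (add /v 59): {"jn":57,"v":59,"vd":76}
After op 5 (remove /jn): {"v":59,"vd":76}
After op 6 (remove /v): {"vd":76}
After op 7 (remove /vd): {}
After op 8 (add /c 95): {"c":95}
After op 9 (replace /c 86): {"c":86}
After op 10 (add /mxk 63): {"c":86,"mxk":63}
After op 11 (remove /c): {"mxk":63}
After op 12 (replace /mxk 33): {"mxk":33}
After op 13 (remove /mxk): {}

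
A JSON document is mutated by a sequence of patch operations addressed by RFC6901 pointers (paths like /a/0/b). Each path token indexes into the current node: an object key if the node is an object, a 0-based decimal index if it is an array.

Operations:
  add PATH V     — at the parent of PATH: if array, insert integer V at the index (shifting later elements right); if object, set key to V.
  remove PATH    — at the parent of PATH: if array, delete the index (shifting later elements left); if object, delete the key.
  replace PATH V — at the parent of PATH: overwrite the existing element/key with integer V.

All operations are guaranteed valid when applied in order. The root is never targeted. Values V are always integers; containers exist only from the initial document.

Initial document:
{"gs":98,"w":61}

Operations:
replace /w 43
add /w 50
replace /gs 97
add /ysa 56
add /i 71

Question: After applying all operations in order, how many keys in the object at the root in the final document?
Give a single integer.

After op 1 (replace /w 43): {"gs":98,"w":43}
After op 2 (add /w 50): {"gs":98,"w":50}
After op 3 (replace /gs 97): {"gs":97,"w":50}
After op 4 (add /ysa 56): {"gs":97,"w":50,"ysa":56}
After op 5 (add /i 71): {"gs":97,"i":71,"w":50,"ysa":56}
Size at the root: 4

Answer: 4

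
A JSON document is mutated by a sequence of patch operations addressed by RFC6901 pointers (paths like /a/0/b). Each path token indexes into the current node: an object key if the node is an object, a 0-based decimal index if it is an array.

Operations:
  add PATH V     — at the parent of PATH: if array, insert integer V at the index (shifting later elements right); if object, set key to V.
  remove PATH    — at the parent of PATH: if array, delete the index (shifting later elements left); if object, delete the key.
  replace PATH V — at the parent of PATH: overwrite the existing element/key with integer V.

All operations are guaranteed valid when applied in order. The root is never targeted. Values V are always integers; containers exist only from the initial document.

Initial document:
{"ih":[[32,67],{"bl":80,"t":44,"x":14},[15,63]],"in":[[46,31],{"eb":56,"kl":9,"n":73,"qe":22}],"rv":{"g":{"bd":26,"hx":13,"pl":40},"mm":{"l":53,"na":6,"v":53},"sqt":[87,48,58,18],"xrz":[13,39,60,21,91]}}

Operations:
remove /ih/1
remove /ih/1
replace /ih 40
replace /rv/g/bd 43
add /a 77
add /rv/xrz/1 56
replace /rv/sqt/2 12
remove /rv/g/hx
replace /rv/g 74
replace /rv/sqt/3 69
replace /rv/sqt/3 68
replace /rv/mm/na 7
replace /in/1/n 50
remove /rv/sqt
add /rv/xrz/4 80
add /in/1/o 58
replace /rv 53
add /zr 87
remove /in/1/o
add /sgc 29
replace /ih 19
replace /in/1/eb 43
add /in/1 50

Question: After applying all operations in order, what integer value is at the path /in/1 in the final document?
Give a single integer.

Answer: 50

Derivation:
After op 1 (remove /ih/1): {"ih":[[32,67],[15,63]],"in":[[46,31],{"eb":56,"kl":9,"n":73,"qe":22}],"rv":{"g":{"bd":26,"hx":13,"pl":40},"mm":{"l":53,"na":6,"v":53},"sqt":[87,48,58,18],"xrz":[13,39,60,21,91]}}
After op 2 (remove /ih/1): {"ih":[[32,67]],"in":[[46,31],{"eb":56,"kl":9,"n":73,"qe":22}],"rv":{"g":{"bd":26,"hx":13,"pl":40},"mm":{"l":53,"na":6,"v":53},"sqt":[87,48,58,18],"xrz":[13,39,60,21,91]}}
After op 3 (replace /ih 40): {"ih":40,"in":[[46,31],{"eb":56,"kl":9,"n":73,"qe":22}],"rv":{"g":{"bd":26,"hx":13,"pl":40},"mm":{"l":53,"na":6,"v":53},"sqt":[87,48,58,18],"xrz":[13,39,60,21,91]}}
After op 4 (replace /rv/g/bd 43): {"ih":40,"in":[[46,31],{"eb":56,"kl":9,"n":73,"qe":22}],"rv":{"g":{"bd":43,"hx":13,"pl":40},"mm":{"l":53,"na":6,"v":53},"sqt":[87,48,58,18],"xrz":[13,39,60,21,91]}}
After op 5 (add /a 77): {"a":77,"ih":40,"in":[[46,31],{"eb":56,"kl":9,"n":73,"qe":22}],"rv":{"g":{"bd":43,"hx":13,"pl":40},"mm":{"l":53,"na":6,"v":53},"sqt":[87,48,58,18],"xrz":[13,39,60,21,91]}}
After op 6 (add /rv/xrz/1 56): {"a":77,"ih":40,"in":[[46,31],{"eb":56,"kl":9,"n":73,"qe":22}],"rv":{"g":{"bd":43,"hx":13,"pl":40},"mm":{"l":53,"na":6,"v":53},"sqt":[87,48,58,18],"xrz":[13,56,39,60,21,91]}}
After op 7 (replace /rv/sqt/2 12): {"a":77,"ih":40,"in":[[46,31],{"eb":56,"kl":9,"n":73,"qe":22}],"rv":{"g":{"bd":43,"hx":13,"pl":40},"mm":{"l":53,"na":6,"v":53},"sqt":[87,48,12,18],"xrz":[13,56,39,60,21,91]}}
After op 8 (remove /rv/g/hx): {"a":77,"ih":40,"in":[[46,31],{"eb":56,"kl":9,"n":73,"qe":22}],"rv":{"g":{"bd":43,"pl":40},"mm":{"l":53,"na":6,"v":53},"sqt":[87,48,12,18],"xrz":[13,56,39,60,21,91]}}
After op 9 (replace /rv/g 74): {"a":77,"ih":40,"in":[[46,31],{"eb":56,"kl":9,"n":73,"qe":22}],"rv":{"g":74,"mm":{"l":53,"na":6,"v":53},"sqt":[87,48,12,18],"xrz":[13,56,39,60,21,91]}}
After op 10 (replace /rv/sqt/3 69): {"a":77,"ih":40,"in":[[46,31],{"eb":56,"kl":9,"n":73,"qe":22}],"rv":{"g":74,"mm":{"l":53,"na":6,"v":53},"sqt":[87,48,12,69],"xrz":[13,56,39,60,21,91]}}
After op 11 (replace /rv/sqt/3 68): {"a":77,"ih":40,"in":[[46,31],{"eb":56,"kl":9,"n":73,"qe":22}],"rv":{"g":74,"mm":{"l":53,"na":6,"v":53},"sqt":[87,48,12,68],"xrz":[13,56,39,60,21,91]}}
After op 12 (replace /rv/mm/na 7): {"a":77,"ih":40,"in":[[46,31],{"eb":56,"kl":9,"n":73,"qe":22}],"rv":{"g":74,"mm":{"l":53,"na":7,"v":53},"sqt":[87,48,12,68],"xrz":[13,56,39,60,21,91]}}
After op 13 (replace /in/1/n 50): {"a":77,"ih":40,"in":[[46,31],{"eb":56,"kl":9,"n":50,"qe":22}],"rv":{"g":74,"mm":{"l":53,"na":7,"v":53},"sqt":[87,48,12,68],"xrz":[13,56,39,60,21,91]}}
After op 14 (remove /rv/sqt): {"a":77,"ih":40,"in":[[46,31],{"eb":56,"kl":9,"n":50,"qe":22}],"rv":{"g":74,"mm":{"l":53,"na":7,"v":53},"xrz":[13,56,39,60,21,91]}}
After op 15 (add /rv/xrz/4 80): {"a":77,"ih":40,"in":[[46,31],{"eb":56,"kl":9,"n":50,"qe":22}],"rv":{"g":74,"mm":{"l":53,"na":7,"v":53},"xrz":[13,56,39,60,80,21,91]}}
After op 16 (add /in/1/o 58): {"a":77,"ih":40,"in":[[46,31],{"eb":56,"kl":9,"n":50,"o":58,"qe":22}],"rv":{"g":74,"mm":{"l":53,"na":7,"v":53},"xrz":[13,56,39,60,80,21,91]}}
After op 17 (replace /rv 53): {"a":77,"ih":40,"in":[[46,31],{"eb":56,"kl":9,"n":50,"o":58,"qe":22}],"rv":53}
After op 18 (add /zr 87): {"a":77,"ih":40,"in":[[46,31],{"eb":56,"kl":9,"n":50,"o":58,"qe":22}],"rv":53,"zr":87}
After op 19 (remove /in/1/o): {"a":77,"ih":40,"in":[[46,31],{"eb":56,"kl":9,"n":50,"qe":22}],"rv":53,"zr":87}
After op 20 (add /sgc 29): {"a":77,"ih":40,"in":[[46,31],{"eb":56,"kl":9,"n":50,"qe":22}],"rv":53,"sgc":29,"zr":87}
After op 21 (replace /ih 19): {"a":77,"ih":19,"in":[[46,31],{"eb":56,"kl":9,"n":50,"qe":22}],"rv":53,"sgc":29,"zr":87}
After op 22 (replace /in/1/eb 43): {"a":77,"ih":19,"in":[[46,31],{"eb":43,"kl":9,"n":50,"qe":22}],"rv":53,"sgc":29,"zr":87}
After op 23 (add /in/1 50): {"a":77,"ih":19,"in":[[46,31],50,{"eb":43,"kl":9,"n":50,"qe":22}],"rv":53,"sgc":29,"zr":87}
Value at /in/1: 50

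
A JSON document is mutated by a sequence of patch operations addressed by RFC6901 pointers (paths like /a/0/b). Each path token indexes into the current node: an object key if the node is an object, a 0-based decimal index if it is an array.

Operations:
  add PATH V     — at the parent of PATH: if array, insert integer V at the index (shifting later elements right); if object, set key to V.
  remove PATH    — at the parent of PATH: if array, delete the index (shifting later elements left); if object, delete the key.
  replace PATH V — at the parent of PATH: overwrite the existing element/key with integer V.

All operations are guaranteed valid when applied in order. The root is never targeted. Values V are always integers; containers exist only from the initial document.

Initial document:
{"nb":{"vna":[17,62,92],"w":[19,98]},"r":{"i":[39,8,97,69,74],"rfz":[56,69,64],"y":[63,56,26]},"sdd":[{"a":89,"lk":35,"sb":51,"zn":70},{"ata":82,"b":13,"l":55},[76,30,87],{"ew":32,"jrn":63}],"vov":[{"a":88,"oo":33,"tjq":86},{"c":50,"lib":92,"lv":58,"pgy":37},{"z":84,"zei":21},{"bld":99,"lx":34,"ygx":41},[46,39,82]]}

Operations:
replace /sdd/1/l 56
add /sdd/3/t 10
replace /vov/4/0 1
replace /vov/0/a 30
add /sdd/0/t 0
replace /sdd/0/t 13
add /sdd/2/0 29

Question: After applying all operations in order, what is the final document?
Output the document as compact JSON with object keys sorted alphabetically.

Answer: {"nb":{"vna":[17,62,92],"w":[19,98]},"r":{"i":[39,8,97,69,74],"rfz":[56,69,64],"y":[63,56,26]},"sdd":[{"a":89,"lk":35,"sb":51,"t":13,"zn":70},{"ata":82,"b":13,"l":56},[29,76,30,87],{"ew":32,"jrn":63,"t":10}],"vov":[{"a":30,"oo":33,"tjq":86},{"c":50,"lib":92,"lv":58,"pgy":37},{"z":84,"zei":21},{"bld":99,"lx":34,"ygx":41},[1,39,82]]}

Derivation:
After op 1 (replace /sdd/1/l 56): {"nb":{"vna":[17,62,92],"w":[19,98]},"r":{"i":[39,8,97,69,74],"rfz":[56,69,64],"y":[63,56,26]},"sdd":[{"a":89,"lk":35,"sb":51,"zn":70},{"ata":82,"b":13,"l":56},[76,30,87],{"ew":32,"jrn":63}],"vov":[{"a":88,"oo":33,"tjq":86},{"c":50,"lib":92,"lv":58,"pgy":37},{"z":84,"zei":21},{"bld":99,"lx":34,"ygx":41},[46,39,82]]}
After op 2 (add /sdd/3/t 10): {"nb":{"vna":[17,62,92],"w":[19,98]},"r":{"i":[39,8,97,69,74],"rfz":[56,69,64],"y":[63,56,26]},"sdd":[{"a":89,"lk":35,"sb":51,"zn":70},{"ata":82,"b":13,"l":56},[76,30,87],{"ew":32,"jrn":63,"t":10}],"vov":[{"a":88,"oo":33,"tjq":86},{"c":50,"lib":92,"lv":58,"pgy":37},{"z":84,"zei":21},{"bld":99,"lx":34,"ygx":41},[46,39,82]]}
After op 3 (replace /vov/4/0 1): {"nb":{"vna":[17,62,92],"w":[19,98]},"r":{"i":[39,8,97,69,74],"rfz":[56,69,64],"y":[63,56,26]},"sdd":[{"a":89,"lk":35,"sb":51,"zn":70},{"ata":82,"b":13,"l":56},[76,30,87],{"ew":32,"jrn":63,"t":10}],"vov":[{"a":88,"oo":33,"tjq":86},{"c":50,"lib":92,"lv":58,"pgy":37},{"z":84,"zei":21},{"bld":99,"lx":34,"ygx":41},[1,39,82]]}
After op 4 (replace /vov/0/a 30): {"nb":{"vna":[17,62,92],"w":[19,98]},"r":{"i":[39,8,97,69,74],"rfz":[56,69,64],"y":[63,56,26]},"sdd":[{"a":89,"lk":35,"sb":51,"zn":70},{"ata":82,"b":13,"l":56},[76,30,87],{"ew":32,"jrn":63,"t":10}],"vov":[{"a":30,"oo":33,"tjq":86},{"c":50,"lib":92,"lv":58,"pgy":37},{"z":84,"zei":21},{"bld":99,"lx":34,"ygx":41},[1,39,82]]}
After op 5 (add /sdd/0/t 0): {"nb":{"vna":[17,62,92],"w":[19,98]},"r":{"i":[39,8,97,69,74],"rfz":[56,69,64],"y":[63,56,26]},"sdd":[{"a":89,"lk":35,"sb":51,"t":0,"zn":70},{"ata":82,"b":13,"l":56},[76,30,87],{"ew":32,"jrn":63,"t":10}],"vov":[{"a":30,"oo":33,"tjq":86},{"c":50,"lib":92,"lv":58,"pgy":37},{"z":84,"zei":21},{"bld":99,"lx":34,"ygx":41},[1,39,82]]}
After op 6 (replace /sdd/0/t 13): {"nb":{"vna":[17,62,92],"w":[19,98]},"r":{"i":[39,8,97,69,74],"rfz":[56,69,64],"y":[63,56,26]},"sdd":[{"a":89,"lk":35,"sb":51,"t":13,"zn":70},{"ata":82,"b":13,"l":56},[76,30,87],{"ew":32,"jrn":63,"t":10}],"vov":[{"a":30,"oo":33,"tjq":86},{"c":50,"lib":92,"lv":58,"pgy":37},{"z":84,"zei":21},{"bld":99,"lx":34,"ygx":41},[1,39,82]]}
After op 7 (add /sdd/2/0 29): {"nb":{"vna":[17,62,92],"w":[19,98]},"r":{"i":[39,8,97,69,74],"rfz":[56,69,64],"y":[63,56,26]},"sdd":[{"a":89,"lk":35,"sb":51,"t":13,"zn":70},{"ata":82,"b":13,"l":56},[29,76,30,87],{"ew":32,"jrn":63,"t":10}],"vov":[{"a":30,"oo":33,"tjq":86},{"c":50,"lib":92,"lv":58,"pgy":37},{"z":84,"zei":21},{"bld":99,"lx":34,"ygx":41},[1,39,82]]}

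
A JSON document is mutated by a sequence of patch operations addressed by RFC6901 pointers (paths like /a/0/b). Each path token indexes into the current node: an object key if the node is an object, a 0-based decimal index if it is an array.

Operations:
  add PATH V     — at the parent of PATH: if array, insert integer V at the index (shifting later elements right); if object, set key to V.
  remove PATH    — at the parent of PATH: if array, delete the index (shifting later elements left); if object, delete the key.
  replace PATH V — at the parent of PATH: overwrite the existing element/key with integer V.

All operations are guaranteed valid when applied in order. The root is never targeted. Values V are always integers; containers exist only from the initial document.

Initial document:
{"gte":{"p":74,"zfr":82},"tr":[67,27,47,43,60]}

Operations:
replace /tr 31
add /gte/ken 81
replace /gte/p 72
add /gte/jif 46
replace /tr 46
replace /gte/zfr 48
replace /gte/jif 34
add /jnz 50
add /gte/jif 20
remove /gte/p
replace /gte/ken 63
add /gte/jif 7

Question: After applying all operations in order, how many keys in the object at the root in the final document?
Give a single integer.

After op 1 (replace /tr 31): {"gte":{"p":74,"zfr":82},"tr":31}
After op 2 (add /gte/ken 81): {"gte":{"ken":81,"p":74,"zfr":82},"tr":31}
After op 3 (replace /gte/p 72): {"gte":{"ken":81,"p":72,"zfr":82},"tr":31}
After op 4 (add /gte/jif 46): {"gte":{"jif":46,"ken":81,"p":72,"zfr":82},"tr":31}
After op 5 (replace /tr 46): {"gte":{"jif":46,"ken":81,"p":72,"zfr":82},"tr":46}
After op 6 (replace /gte/zfr 48): {"gte":{"jif":46,"ken":81,"p":72,"zfr":48},"tr":46}
After op 7 (replace /gte/jif 34): {"gte":{"jif":34,"ken":81,"p":72,"zfr":48},"tr":46}
After op 8 (add /jnz 50): {"gte":{"jif":34,"ken":81,"p":72,"zfr":48},"jnz":50,"tr":46}
After op 9 (add /gte/jif 20): {"gte":{"jif":20,"ken":81,"p":72,"zfr":48},"jnz":50,"tr":46}
After op 10 (remove /gte/p): {"gte":{"jif":20,"ken":81,"zfr":48},"jnz":50,"tr":46}
After op 11 (replace /gte/ken 63): {"gte":{"jif":20,"ken":63,"zfr":48},"jnz":50,"tr":46}
After op 12 (add /gte/jif 7): {"gte":{"jif":7,"ken":63,"zfr":48},"jnz":50,"tr":46}
Size at the root: 3

Answer: 3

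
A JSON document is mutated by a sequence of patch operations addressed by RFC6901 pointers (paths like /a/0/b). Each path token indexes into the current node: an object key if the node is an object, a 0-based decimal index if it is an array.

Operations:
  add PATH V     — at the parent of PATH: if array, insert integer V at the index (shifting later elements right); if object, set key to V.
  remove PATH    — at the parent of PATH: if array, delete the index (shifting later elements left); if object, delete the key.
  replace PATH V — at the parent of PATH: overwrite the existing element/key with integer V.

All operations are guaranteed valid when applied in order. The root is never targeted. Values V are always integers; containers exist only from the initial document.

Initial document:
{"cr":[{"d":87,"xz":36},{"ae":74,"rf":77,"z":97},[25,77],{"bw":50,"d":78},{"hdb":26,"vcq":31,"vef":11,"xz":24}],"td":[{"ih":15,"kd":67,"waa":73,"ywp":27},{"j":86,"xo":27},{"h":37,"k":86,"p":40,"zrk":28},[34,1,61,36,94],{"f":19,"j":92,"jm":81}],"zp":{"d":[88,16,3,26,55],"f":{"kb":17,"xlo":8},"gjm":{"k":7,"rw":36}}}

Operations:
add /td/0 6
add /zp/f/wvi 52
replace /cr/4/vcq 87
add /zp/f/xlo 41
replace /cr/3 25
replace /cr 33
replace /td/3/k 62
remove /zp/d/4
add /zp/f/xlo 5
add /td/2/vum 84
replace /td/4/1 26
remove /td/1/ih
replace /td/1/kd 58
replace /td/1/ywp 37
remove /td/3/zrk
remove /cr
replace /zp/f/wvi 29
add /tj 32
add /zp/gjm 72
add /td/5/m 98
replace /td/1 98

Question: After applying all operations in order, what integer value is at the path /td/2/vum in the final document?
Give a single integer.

Answer: 84

Derivation:
After op 1 (add /td/0 6): {"cr":[{"d":87,"xz":36},{"ae":74,"rf":77,"z":97},[25,77],{"bw":50,"d":78},{"hdb":26,"vcq":31,"vef":11,"xz":24}],"td":[6,{"ih":15,"kd":67,"waa":73,"ywp":27},{"j":86,"xo":27},{"h":37,"k":86,"p":40,"zrk":28},[34,1,61,36,94],{"f":19,"j":92,"jm":81}],"zp":{"d":[88,16,3,26,55],"f":{"kb":17,"xlo":8},"gjm":{"k":7,"rw":36}}}
After op 2 (add /zp/f/wvi 52): {"cr":[{"d":87,"xz":36},{"ae":74,"rf":77,"z":97},[25,77],{"bw":50,"d":78},{"hdb":26,"vcq":31,"vef":11,"xz":24}],"td":[6,{"ih":15,"kd":67,"waa":73,"ywp":27},{"j":86,"xo":27},{"h":37,"k":86,"p":40,"zrk":28},[34,1,61,36,94],{"f":19,"j":92,"jm":81}],"zp":{"d":[88,16,3,26,55],"f":{"kb":17,"wvi":52,"xlo":8},"gjm":{"k":7,"rw":36}}}
After op 3 (replace /cr/4/vcq 87): {"cr":[{"d":87,"xz":36},{"ae":74,"rf":77,"z":97},[25,77],{"bw":50,"d":78},{"hdb":26,"vcq":87,"vef":11,"xz":24}],"td":[6,{"ih":15,"kd":67,"waa":73,"ywp":27},{"j":86,"xo":27},{"h":37,"k":86,"p":40,"zrk":28},[34,1,61,36,94],{"f":19,"j":92,"jm":81}],"zp":{"d":[88,16,3,26,55],"f":{"kb":17,"wvi":52,"xlo":8},"gjm":{"k":7,"rw":36}}}
After op 4 (add /zp/f/xlo 41): {"cr":[{"d":87,"xz":36},{"ae":74,"rf":77,"z":97},[25,77],{"bw":50,"d":78},{"hdb":26,"vcq":87,"vef":11,"xz":24}],"td":[6,{"ih":15,"kd":67,"waa":73,"ywp":27},{"j":86,"xo":27},{"h":37,"k":86,"p":40,"zrk":28},[34,1,61,36,94],{"f":19,"j":92,"jm":81}],"zp":{"d":[88,16,3,26,55],"f":{"kb":17,"wvi":52,"xlo":41},"gjm":{"k":7,"rw":36}}}
After op 5 (replace /cr/3 25): {"cr":[{"d":87,"xz":36},{"ae":74,"rf":77,"z":97},[25,77],25,{"hdb":26,"vcq":87,"vef":11,"xz":24}],"td":[6,{"ih":15,"kd":67,"waa":73,"ywp":27},{"j":86,"xo":27},{"h":37,"k":86,"p":40,"zrk":28},[34,1,61,36,94],{"f":19,"j":92,"jm":81}],"zp":{"d":[88,16,3,26,55],"f":{"kb":17,"wvi":52,"xlo":41},"gjm":{"k":7,"rw":36}}}
After op 6 (replace /cr 33): {"cr":33,"td":[6,{"ih":15,"kd":67,"waa":73,"ywp":27},{"j":86,"xo":27},{"h":37,"k":86,"p":40,"zrk":28},[34,1,61,36,94],{"f":19,"j":92,"jm":81}],"zp":{"d":[88,16,3,26,55],"f":{"kb":17,"wvi":52,"xlo":41},"gjm":{"k":7,"rw":36}}}
After op 7 (replace /td/3/k 62): {"cr":33,"td":[6,{"ih":15,"kd":67,"waa":73,"ywp":27},{"j":86,"xo":27},{"h":37,"k":62,"p":40,"zrk":28},[34,1,61,36,94],{"f":19,"j":92,"jm":81}],"zp":{"d":[88,16,3,26,55],"f":{"kb":17,"wvi":52,"xlo":41},"gjm":{"k":7,"rw":36}}}
After op 8 (remove /zp/d/4): {"cr":33,"td":[6,{"ih":15,"kd":67,"waa":73,"ywp":27},{"j":86,"xo":27},{"h":37,"k":62,"p":40,"zrk":28},[34,1,61,36,94],{"f":19,"j":92,"jm":81}],"zp":{"d":[88,16,3,26],"f":{"kb":17,"wvi":52,"xlo":41},"gjm":{"k":7,"rw":36}}}
After op 9 (add /zp/f/xlo 5): {"cr":33,"td":[6,{"ih":15,"kd":67,"waa":73,"ywp":27},{"j":86,"xo":27},{"h":37,"k":62,"p":40,"zrk":28},[34,1,61,36,94],{"f":19,"j":92,"jm":81}],"zp":{"d":[88,16,3,26],"f":{"kb":17,"wvi":52,"xlo":5},"gjm":{"k":7,"rw":36}}}
After op 10 (add /td/2/vum 84): {"cr":33,"td":[6,{"ih":15,"kd":67,"waa":73,"ywp":27},{"j":86,"vum":84,"xo":27},{"h":37,"k":62,"p":40,"zrk":28},[34,1,61,36,94],{"f":19,"j":92,"jm":81}],"zp":{"d":[88,16,3,26],"f":{"kb":17,"wvi":52,"xlo":5},"gjm":{"k":7,"rw":36}}}
After op 11 (replace /td/4/1 26): {"cr":33,"td":[6,{"ih":15,"kd":67,"waa":73,"ywp":27},{"j":86,"vum":84,"xo":27},{"h":37,"k":62,"p":40,"zrk":28},[34,26,61,36,94],{"f":19,"j":92,"jm":81}],"zp":{"d":[88,16,3,26],"f":{"kb":17,"wvi":52,"xlo":5},"gjm":{"k":7,"rw":36}}}
After op 12 (remove /td/1/ih): {"cr":33,"td":[6,{"kd":67,"waa":73,"ywp":27},{"j":86,"vum":84,"xo":27},{"h":37,"k":62,"p":40,"zrk":28},[34,26,61,36,94],{"f":19,"j":92,"jm":81}],"zp":{"d":[88,16,3,26],"f":{"kb":17,"wvi":52,"xlo":5},"gjm":{"k":7,"rw":36}}}
After op 13 (replace /td/1/kd 58): {"cr":33,"td":[6,{"kd":58,"waa":73,"ywp":27},{"j":86,"vum":84,"xo":27},{"h":37,"k":62,"p":40,"zrk":28},[34,26,61,36,94],{"f":19,"j":92,"jm":81}],"zp":{"d":[88,16,3,26],"f":{"kb":17,"wvi":52,"xlo":5},"gjm":{"k":7,"rw":36}}}
After op 14 (replace /td/1/ywp 37): {"cr":33,"td":[6,{"kd":58,"waa":73,"ywp":37},{"j":86,"vum":84,"xo":27},{"h":37,"k":62,"p":40,"zrk":28},[34,26,61,36,94],{"f":19,"j":92,"jm":81}],"zp":{"d":[88,16,3,26],"f":{"kb":17,"wvi":52,"xlo":5},"gjm":{"k":7,"rw":36}}}
After op 15 (remove /td/3/zrk): {"cr":33,"td":[6,{"kd":58,"waa":73,"ywp":37},{"j":86,"vum":84,"xo":27},{"h":37,"k":62,"p":40},[34,26,61,36,94],{"f":19,"j":92,"jm":81}],"zp":{"d":[88,16,3,26],"f":{"kb":17,"wvi":52,"xlo":5},"gjm":{"k":7,"rw":36}}}
After op 16 (remove /cr): {"td":[6,{"kd":58,"waa":73,"ywp":37},{"j":86,"vum":84,"xo":27},{"h":37,"k":62,"p":40},[34,26,61,36,94],{"f":19,"j":92,"jm":81}],"zp":{"d":[88,16,3,26],"f":{"kb":17,"wvi":52,"xlo":5},"gjm":{"k":7,"rw":36}}}
After op 17 (replace /zp/f/wvi 29): {"td":[6,{"kd":58,"waa":73,"ywp":37},{"j":86,"vum":84,"xo":27},{"h":37,"k":62,"p":40},[34,26,61,36,94],{"f":19,"j":92,"jm":81}],"zp":{"d":[88,16,3,26],"f":{"kb":17,"wvi":29,"xlo":5},"gjm":{"k":7,"rw":36}}}
After op 18 (add /tj 32): {"td":[6,{"kd":58,"waa":73,"ywp":37},{"j":86,"vum":84,"xo":27},{"h":37,"k":62,"p":40},[34,26,61,36,94],{"f":19,"j":92,"jm":81}],"tj":32,"zp":{"d":[88,16,3,26],"f":{"kb":17,"wvi":29,"xlo":5},"gjm":{"k":7,"rw":36}}}
After op 19 (add /zp/gjm 72): {"td":[6,{"kd":58,"waa":73,"ywp":37},{"j":86,"vum":84,"xo":27},{"h":37,"k":62,"p":40},[34,26,61,36,94],{"f":19,"j":92,"jm":81}],"tj":32,"zp":{"d":[88,16,3,26],"f":{"kb":17,"wvi":29,"xlo":5},"gjm":72}}
After op 20 (add /td/5/m 98): {"td":[6,{"kd":58,"waa":73,"ywp":37},{"j":86,"vum":84,"xo":27},{"h":37,"k":62,"p":40},[34,26,61,36,94],{"f":19,"j":92,"jm":81,"m":98}],"tj":32,"zp":{"d":[88,16,3,26],"f":{"kb":17,"wvi":29,"xlo":5},"gjm":72}}
After op 21 (replace /td/1 98): {"td":[6,98,{"j":86,"vum":84,"xo":27},{"h":37,"k":62,"p":40},[34,26,61,36,94],{"f":19,"j":92,"jm":81,"m":98}],"tj":32,"zp":{"d":[88,16,3,26],"f":{"kb":17,"wvi":29,"xlo":5},"gjm":72}}
Value at /td/2/vum: 84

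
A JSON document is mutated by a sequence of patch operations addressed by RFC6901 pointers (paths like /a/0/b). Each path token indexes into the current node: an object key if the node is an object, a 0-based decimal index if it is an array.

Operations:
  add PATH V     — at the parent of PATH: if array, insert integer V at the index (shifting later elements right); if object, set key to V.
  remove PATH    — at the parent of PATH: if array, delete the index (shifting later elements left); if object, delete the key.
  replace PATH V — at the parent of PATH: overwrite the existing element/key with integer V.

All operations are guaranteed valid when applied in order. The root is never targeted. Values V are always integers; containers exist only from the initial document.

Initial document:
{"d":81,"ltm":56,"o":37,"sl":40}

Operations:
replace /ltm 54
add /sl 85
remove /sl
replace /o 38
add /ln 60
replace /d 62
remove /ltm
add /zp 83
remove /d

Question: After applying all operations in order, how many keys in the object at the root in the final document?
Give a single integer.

After op 1 (replace /ltm 54): {"d":81,"ltm":54,"o":37,"sl":40}
After op 2 (add /sl 85): {"d":81,"ltm":54,"o":37,"sl":85}
After op 3 (remove /sl): {"d":81,"ltm":54,"o":37}
After op 4 (replace /o 38): {"d":81,"ltm":54,"o":38}
After op 5 (add /ln 60): {"d":81,"ln":60,"ltm":54,"o":38}
After op 6 (replace /d 62): {"d":62,"ln":60,"ltm":54,"o":38}
After op 7 (remove /ltm): {"d":62,"ln":60,"o":38}
After op 8 (add /zp 83): {"d":62,"ln":60,"o":38,"zp":83}
After op 9 (remove /d): {"ln":60,"o":38,"zp":83}
Size at the root: 3

Answer: 3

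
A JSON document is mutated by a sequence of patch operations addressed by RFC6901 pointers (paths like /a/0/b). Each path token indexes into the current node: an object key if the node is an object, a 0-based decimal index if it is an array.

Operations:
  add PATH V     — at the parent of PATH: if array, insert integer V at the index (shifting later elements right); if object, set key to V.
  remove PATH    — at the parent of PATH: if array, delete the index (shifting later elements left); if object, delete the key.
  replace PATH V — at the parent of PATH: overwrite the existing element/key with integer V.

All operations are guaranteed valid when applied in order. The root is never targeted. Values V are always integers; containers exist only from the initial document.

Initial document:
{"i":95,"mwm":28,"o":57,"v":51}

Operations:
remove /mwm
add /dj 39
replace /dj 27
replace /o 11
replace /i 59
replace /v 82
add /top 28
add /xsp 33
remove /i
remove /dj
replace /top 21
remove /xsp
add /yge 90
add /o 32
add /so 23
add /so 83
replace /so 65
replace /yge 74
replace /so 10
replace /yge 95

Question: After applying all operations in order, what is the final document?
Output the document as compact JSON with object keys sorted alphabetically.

Answer: {"o":32,"so":10,"top":21,"v":82,"yge":95}

Derivation:
After op 1 (remove /mwm): {"i":95,"o":57,"v":51}
After op 2 (add /dj 39): {"dj":39,"i":95,"o":57,"v":51}
After op 3 (replace /dj 27): {"dj":27,"i":95,"o":57,"v":51}
After op 4 (replace /o 11): {"dj":27,"i":95,"o":11,"v":51}
After op 5 (replace /i 59): {"dj":27,"i":59,"o":11,"v":51}
After op 6 (replace /v 82): {"dj":27,"i":59,"o":11,"v":82}
After op 7 (add /top 28): {"dj":27,"i":59,"o":11,"top":28,"v":82}
After op 8 (add /xsp 33): {"dj":27,"i":59,"o":11,"top":28,"v":82,"xsp":33}
After op 9 (remove /i): {"dj":27,"o":11,"top":28,"v":82,"xsp":33}
After op 10 (remove /dj): {"o":11,"top":28,"v":82,"xsp":33}
After op 11 (replace /top 21): {"o":11,"top":21,"v":82,"xsp":33}
After op 12 (remove /xsp): {"o":11,"top":21,"v":82}
After op 13 (add /yge 90): {"o":11,"top":21,"v":82,"yge":90}
After op 14 (add /o 32): {"o":32,"top":21,"v":82,"yge":90}
After op 15 (add /so 23): {"o":32,"so":23,"top":21,"v":82,"yge":90}
After op 16 (add /so 83): {"o":32,"so":83,"top":21,"v":82,"yge":90}
After op 17 (replace /so 65): {"o":32,"so":65,"top":21,"v":82,"yge":90}
After op 18 (replace /yge 74): {"o":32,"so":65,"top":21,"v":82,"yge":74}
After op 19 (replace /so 10): {"o":32,"so":10,"top":21,"v":82,"yge":74}
After op 20 (replace /yge 95): {"o":32,"so":10,"top":21,"v":82,"yge":95}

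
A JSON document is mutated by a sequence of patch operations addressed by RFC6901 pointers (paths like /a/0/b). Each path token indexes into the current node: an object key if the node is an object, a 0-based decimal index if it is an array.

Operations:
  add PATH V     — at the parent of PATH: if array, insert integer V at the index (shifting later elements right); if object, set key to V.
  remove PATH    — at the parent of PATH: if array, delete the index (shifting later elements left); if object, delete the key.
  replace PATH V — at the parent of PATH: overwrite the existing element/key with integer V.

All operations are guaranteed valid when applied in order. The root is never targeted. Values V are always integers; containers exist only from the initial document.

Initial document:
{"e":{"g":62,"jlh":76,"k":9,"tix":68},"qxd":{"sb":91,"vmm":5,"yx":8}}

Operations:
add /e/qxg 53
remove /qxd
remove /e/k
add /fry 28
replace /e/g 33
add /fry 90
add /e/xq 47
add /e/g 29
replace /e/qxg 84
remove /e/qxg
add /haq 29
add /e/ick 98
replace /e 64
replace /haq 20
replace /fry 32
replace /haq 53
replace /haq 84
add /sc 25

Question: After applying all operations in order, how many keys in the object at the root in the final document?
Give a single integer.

After op 1 (add /e/qxg 53): {"e":{"g":62,"jlh":76,"k":9,"qxg":53,"tix":68},"qxd":{"sb":91,"vmm":5,"yx":8}}
After op 2 (remove /qxd): {"e":{"g":62,"jlh":76,"k":9,"qxg":53,"tix":68}}
After op 3 (remove /e/k): {"e":{"g":62,"jlh":76,"qxg":53,"tix":68}}
After op 4 (add /fry 28): {"e":{"g":62,"jlh":76,"qxg":53,"tix":68},"fry":28}
After op 5 (replace /e/g 33): {"e":{"g":33,"jlh":76,"qxg":53,"tix":68},"fry":28}
After op 6 (add /fry 90): {"e":{"g":33,"jlh":76,"qxg":53,"tix":68},"fry":90}
After op 7 (add /e/xq 47): {"e":{"g":33,"jlh":76,"qxg":53,"tix":68,"xq":47},"fry":90}
After op 8 (add /e/g 29): {"e":{"g":29,"jlh":76,"qxg":53,"tix":68,"xq":47},"fry":90}
After op 9 (replace /e/qxg 84): {"e":{"g":29,"jlh":76,"qxg":84,"tix":68,"xq":47},"fry":90}
After op 10 (remove /e/qxg): {"e":{"g":29,"jlh":76,"tix":68,"xq":47},"fry":90}
After op 11 (add /haq 29): {"e":{"g":29,"jlh":76,"tix":68,"xq":47},"fry":90,"haq":29}
After op 12 (add /e/ick 98): {"e":{"g":29,"ick":98,"jlh":76,"tix":68,"xq":47},"fry":90,"haq":29}
After op 13 (replace /e 64): {"e":64,"fry":90,"haq":29}
After op 14 (replace /haq 20): {"e":64,"fry":90,"haq":20}
After op 15 (replace /fry 32): {"e":64,"fry":32,"haq":20}
After op 16 (replace /haq 53): {"e":64,"fry":32,"haq":53}
After op 17 (replace /haq 84): {"e":64,"fry":32,"haq":84}
After op 18 (add /sc 25): {"e":64,"fry":32,"haq":84,"sc":25}
Size at the root: 4

Answer: 4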